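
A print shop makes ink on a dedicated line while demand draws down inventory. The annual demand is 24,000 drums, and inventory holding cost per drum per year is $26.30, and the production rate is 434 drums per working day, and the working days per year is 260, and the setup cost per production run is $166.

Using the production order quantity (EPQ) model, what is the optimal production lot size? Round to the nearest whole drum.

d = 24,000/260 = 92.3077 drums/day;  effective holding cost H(1 − d/p) = 26.3·(1 − 92.3077/434) = 20.70624
Q* = √(2DS / H_eff) = √(2·24,000·166 / 20.70624) ≈ 620.33

620 drums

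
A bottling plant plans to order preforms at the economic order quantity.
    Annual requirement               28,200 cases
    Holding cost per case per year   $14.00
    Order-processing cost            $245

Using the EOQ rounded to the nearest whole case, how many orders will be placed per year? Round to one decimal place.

Q* = √(2·D·S / H) = √(2·28,200·245 / 14) = √987,000.0 ≈ 993.48 → Q = 993
N = D/Q = 28,200/993 ≈ 28.399 orders/yr

28.4 orders per year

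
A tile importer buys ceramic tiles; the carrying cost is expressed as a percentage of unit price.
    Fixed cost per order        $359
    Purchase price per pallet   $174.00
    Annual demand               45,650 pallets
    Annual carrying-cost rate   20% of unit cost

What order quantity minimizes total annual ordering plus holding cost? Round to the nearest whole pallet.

Holding cost per pallet per year: H = 20% × $174 = $34.8000
EOQ = √(2DS/H) = √(2 × 45,650 × 359 / 34.8)
    = √(941,859.20) ≈ 970.49

970 pallets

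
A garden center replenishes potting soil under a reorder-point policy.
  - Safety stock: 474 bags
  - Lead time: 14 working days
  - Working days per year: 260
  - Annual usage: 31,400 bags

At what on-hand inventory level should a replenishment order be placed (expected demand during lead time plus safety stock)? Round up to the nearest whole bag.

Daily demand d = 31,400 / 260 = 120.769 bags/day
Demand during lead time = 120.769 × 14 = 1,690.77
Reorder point = 1,690.77 + 474 = 2,164.77 → round up

2,165 bags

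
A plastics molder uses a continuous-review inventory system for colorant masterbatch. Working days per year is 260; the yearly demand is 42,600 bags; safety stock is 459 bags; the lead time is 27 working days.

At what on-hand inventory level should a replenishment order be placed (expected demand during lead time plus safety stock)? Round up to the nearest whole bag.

4,883 bags

Daily demand d = 42,600 / 260 = 163.846 bags/day
Demand during lead time = 163.846 × 27 = 4,423.85
Reorder point = 4,423.85 + 459 = 4,882.85 → round up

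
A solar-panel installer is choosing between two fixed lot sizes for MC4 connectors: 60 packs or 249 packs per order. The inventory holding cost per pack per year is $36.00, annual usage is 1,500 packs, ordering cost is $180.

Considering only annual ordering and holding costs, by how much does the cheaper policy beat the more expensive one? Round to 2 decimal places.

TC(Q) = (D/Q)S + (Q/2)H
TC(60) = (1,500/60)×180 + (60/2)×36 = $5,580.00
TC(249) = (1,500/249)×180 + (249/2)×36 = $5,566.34
Lots of 249 are cheaper by $13.66.

$13.66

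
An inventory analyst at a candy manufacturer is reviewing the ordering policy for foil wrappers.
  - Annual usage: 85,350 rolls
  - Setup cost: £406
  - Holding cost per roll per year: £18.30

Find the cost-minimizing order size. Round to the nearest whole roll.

1,946 rolls

2DS/H = 2·85,350·406/18.3 = 3,787,114.75
EOQ = √3,787,114.75 ≈ 1,946.05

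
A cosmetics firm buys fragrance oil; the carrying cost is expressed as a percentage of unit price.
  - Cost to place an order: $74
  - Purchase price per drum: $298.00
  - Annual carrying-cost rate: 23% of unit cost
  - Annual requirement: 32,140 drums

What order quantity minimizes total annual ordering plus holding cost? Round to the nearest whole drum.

Carrying cost H = $298 × 23% = $68.5400/drum/yr
2DS/H = 2·32,140·74/68.54 = 69,400.64
EOQ = √69,400.64 ≈ 263.44

263 drums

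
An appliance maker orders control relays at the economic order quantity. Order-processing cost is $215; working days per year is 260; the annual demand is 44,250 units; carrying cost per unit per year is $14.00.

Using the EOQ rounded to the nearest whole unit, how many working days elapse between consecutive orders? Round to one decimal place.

Optimal lot size Q* = (2 × 44,250 × $215 / $14)^½ ≈ 1,165.81 → Q = 1,166 units
Days between orders = 260 / (D/Q) = 260 / 37.950 ≈ 6.851

6.9 days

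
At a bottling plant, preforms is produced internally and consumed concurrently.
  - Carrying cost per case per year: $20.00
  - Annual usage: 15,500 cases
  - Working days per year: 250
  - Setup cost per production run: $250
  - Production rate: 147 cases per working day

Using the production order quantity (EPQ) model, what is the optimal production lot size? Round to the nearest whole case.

d = 15,500/250 = 62.0000 cases/day;  effective holding cost H(1 − d/p) = 20·(1 − 62.0000/147) = 11.56463
Q* = √(2DS / H_eff) = √(2·15,500·250 / 11.56463) ≈ 818.63

819 cases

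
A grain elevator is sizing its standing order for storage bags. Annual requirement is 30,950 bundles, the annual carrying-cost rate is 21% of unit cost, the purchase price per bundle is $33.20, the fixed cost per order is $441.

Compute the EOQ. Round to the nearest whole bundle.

1,979 bundles

Carrying cost H = $33.2 × 21% = $6.9720/bundle/yr
Q* = √(2·D·S / H) = √(2·30,950·441 / 6.972) = √3,915,361.4 ≈ 1,978.73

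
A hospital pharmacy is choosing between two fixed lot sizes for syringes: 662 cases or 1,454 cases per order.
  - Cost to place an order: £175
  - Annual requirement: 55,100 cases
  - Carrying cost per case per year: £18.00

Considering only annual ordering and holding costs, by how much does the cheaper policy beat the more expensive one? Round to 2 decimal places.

TC(Q) = (D/Q)S + (Q/2)H
TC(662) = (55,100/662)×175 + (662/2)×18 = £20,523.71
TC(1,454) = (55,100/1,454)×175 + (1,454/2)×18 = £19,717.71
Cheaper: Q = 1,454.  Difference = £806.00

£806.00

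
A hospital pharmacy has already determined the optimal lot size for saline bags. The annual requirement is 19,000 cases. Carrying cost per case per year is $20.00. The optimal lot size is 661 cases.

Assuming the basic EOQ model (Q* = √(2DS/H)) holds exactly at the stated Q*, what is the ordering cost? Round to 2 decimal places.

$229.96

EOQ relation: Q² = 2DS/H, so rearrange for the unknown.
S = Q²H / (2D) = 661² × 20 / (2 × 19,000) = 229.9584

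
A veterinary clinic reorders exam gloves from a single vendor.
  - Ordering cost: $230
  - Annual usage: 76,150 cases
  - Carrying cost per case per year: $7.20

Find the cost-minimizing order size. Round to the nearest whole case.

2,206 cases

Optimal lot size Q* = (2 × 76,150 × $230 / $7.2)^½ ≈ 2,205.71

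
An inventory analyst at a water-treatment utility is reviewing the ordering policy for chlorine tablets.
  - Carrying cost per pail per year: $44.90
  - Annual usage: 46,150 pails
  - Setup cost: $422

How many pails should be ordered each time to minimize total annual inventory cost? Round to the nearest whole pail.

931 pails

Optimal lot size Q* = (2 × 46,150 × $422 / $44.9)^½ ≈ 931.40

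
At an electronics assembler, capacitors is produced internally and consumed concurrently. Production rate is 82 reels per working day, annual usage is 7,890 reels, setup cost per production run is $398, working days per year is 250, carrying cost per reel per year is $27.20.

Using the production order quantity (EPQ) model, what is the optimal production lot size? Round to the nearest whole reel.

613 reels

Daily demand d = 7,890/250 = 31.560; p = 82; 1 − d/p = 0.61512
EPQ = √(2DS / (H(1 − d/p)))
    = √(2 × 7,890 × 398 / (27.2 × 0.61512)) ≈ 612.67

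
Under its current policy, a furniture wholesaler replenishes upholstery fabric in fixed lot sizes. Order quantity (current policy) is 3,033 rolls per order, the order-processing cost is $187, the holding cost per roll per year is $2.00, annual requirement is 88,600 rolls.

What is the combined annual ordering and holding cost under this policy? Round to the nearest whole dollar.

$8,496

Ordering: D/Q × S = 88,600/3,033 × $187 = $5,462.64
Holding:  Q/2 × H = 3,033/2 × $2 = $3,033.00
Total = $5,462.64 + $3,033.00 = $8,495.64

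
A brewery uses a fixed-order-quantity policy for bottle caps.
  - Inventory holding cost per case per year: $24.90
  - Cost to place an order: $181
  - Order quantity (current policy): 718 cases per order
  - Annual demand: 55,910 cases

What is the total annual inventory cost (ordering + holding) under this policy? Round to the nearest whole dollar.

$23,033

Ordering: D/Q × S = 55,910/718 × $181 = $14,094.30
Holding:  Q/2 × H = 718/2 × $24.9 = $8,939.10
Total = $14,094.30 + $8,939.10 = $23,033.40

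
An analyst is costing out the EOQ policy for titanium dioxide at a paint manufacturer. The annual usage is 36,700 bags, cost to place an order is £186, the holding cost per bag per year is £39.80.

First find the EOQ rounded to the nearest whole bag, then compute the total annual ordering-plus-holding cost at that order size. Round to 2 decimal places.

2DS/H = 2·36,700·186/39.8 = 343,025.13
EOQ = √343,025.13 ≈ 585.68 → Q = 586 bags
Annual ordering cost = (D/Q)·S = (36,700/586) × 186 = £11,648.81
Annual holding cost  = (Q/2)·H = (586/2) × 39.8 = £11,661.40
Total = £11,648.81 + £11,661.40 = £23,310.21

£23,310.21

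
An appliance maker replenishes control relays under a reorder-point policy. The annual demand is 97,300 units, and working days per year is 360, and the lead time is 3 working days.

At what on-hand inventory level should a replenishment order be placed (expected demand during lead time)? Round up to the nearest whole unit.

Daily demand d = 97,300 / 360 = 270.278 units/day
Demand during lead time = 270.278 × 3 = 810.83
Reorder point = 810.83 → round up

811 units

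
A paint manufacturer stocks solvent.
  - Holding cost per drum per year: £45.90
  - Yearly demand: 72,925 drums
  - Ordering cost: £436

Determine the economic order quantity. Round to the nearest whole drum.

1,177 drums

Optimal lot size Q* = (2 × 72,925 × £436 / £45.9)^½ ≈ 1,177.04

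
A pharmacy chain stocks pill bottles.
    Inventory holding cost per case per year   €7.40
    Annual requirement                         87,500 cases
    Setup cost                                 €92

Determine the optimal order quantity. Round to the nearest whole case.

Optimal lot size Q* = (2 × 87,500 × €92 / €7.4)^½ ≈ 1,475.02

1,475 cases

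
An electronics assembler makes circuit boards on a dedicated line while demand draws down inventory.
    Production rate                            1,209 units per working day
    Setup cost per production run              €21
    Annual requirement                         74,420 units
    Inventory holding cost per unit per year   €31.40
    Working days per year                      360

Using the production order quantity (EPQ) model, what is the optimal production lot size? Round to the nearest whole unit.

d = 74,420/360 = 206.7222 units/day;  effective holding cost H(1 − d/p) = 31.4·(1 − 206.7222/1209) = 26.03104
Q* = √(2DS / H_eff) = √(2·74,420·21 / 26.03104) ≈ 346.52

347 units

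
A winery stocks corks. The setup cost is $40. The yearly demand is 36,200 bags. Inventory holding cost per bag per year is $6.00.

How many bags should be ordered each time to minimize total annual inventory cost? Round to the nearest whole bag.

695 bags

Q* = √(2·D·S / H) = √(2·36,200·40 / 6) = √482,666.7 ≈ 694.74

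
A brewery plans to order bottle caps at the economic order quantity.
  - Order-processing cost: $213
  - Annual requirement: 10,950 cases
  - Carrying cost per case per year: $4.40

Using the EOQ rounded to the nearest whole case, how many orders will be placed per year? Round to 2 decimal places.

10.63 orders per year

2DS/H = 2·10,950·213/4.4 = 1,060,159.09
EOQ = √1,060,159.09 ≈ 1,029.64 → Q = 1,030
Orders per year = D/Q = 10,950 / 1,030 = 10.631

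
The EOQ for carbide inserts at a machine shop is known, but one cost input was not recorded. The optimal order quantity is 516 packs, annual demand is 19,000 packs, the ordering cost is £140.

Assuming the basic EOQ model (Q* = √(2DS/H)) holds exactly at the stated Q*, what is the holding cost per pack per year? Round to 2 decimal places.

£19.98

From Q* = √(2DS/H) ⇒ Q*² = 2DS/H.
H = 2DS / Q² = 2 × 19,000 × 140 / 516² = 19.9808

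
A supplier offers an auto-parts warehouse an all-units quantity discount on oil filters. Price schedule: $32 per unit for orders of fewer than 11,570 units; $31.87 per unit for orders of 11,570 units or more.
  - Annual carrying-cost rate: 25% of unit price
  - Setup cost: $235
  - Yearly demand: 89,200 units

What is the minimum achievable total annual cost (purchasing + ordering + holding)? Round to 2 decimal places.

H₁ = 25%×$32 = $8.0000;  H₂ = 25%×$31.87 = $7.9675
EOQ₁ = √(2×89,200×235/8.0000) = 2,289.21  (< 11,570, feasible at tier 1)
EOQ₂ = √(2×89,200×235/7.9675) = 2,293.88  (< 11,570 → use Q = 11,570 at tier-2 price)
TC(tier 1 (EOQ₁), Q≈2,289.2) = $2,872,713.71
TC(tier 2, Q≈11,570.0) = $2,890,707.74
Minimum at tier 1 (EOQ₁): $2,872,713.71

$2,872,713.71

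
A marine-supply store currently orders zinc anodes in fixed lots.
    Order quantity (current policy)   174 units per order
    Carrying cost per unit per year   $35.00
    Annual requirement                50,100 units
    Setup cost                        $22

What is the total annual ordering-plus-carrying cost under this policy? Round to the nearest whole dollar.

$9,379

Ordering: D/Q × S = 50,100/174 × $22 = $6,334.48
Holding:  Q/2 × H = 174/2 × $35 = $3,045.00
Total = $6,334.48 + $3,045.00 = $9,379.48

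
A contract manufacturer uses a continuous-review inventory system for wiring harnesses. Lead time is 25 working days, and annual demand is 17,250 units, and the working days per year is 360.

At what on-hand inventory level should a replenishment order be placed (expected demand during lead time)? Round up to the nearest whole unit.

Daily demand d = 17,250 / 360 = 47.917 units/day
Demand during lead time = 47.917 × 25 = 1,197.92
Reorder point = 1,197.92 → round up

1,198 units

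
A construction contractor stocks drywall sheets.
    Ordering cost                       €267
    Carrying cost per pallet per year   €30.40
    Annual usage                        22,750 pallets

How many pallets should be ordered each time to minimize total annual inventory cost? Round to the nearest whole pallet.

632 pallets

2DS/H = 2·22,750·267/30.4 = 399,621.71
EOQ = √399,621.71 ≈ 632.16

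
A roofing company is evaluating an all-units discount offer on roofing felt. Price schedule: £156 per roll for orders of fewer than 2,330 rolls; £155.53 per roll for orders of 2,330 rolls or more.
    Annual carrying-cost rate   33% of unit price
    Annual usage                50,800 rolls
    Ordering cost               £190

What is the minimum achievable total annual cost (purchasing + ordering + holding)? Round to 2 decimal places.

£7,956,324.12

H₁ = 33%×£156 = £51.4800;  H₂ = 33%×£155.53 = £51.3249
EOQ₁ = √(2×50,800×190/51.4800) = 612.36  (< 2,330, feasible at tier 1)
EOQ₂ = √(2×50,800×190/51.3249) = 613.28  (< 2,330 → use Q = 2,330 at tier-2 price)
TC(tier 1 (EOQ₁), Q≈612.4) = £7,956,324.12
TC(tier 2, Q≈2,330.0) = £7,964,860.00
Minimum at tier 1 (EOQ₁): £7,956,324.12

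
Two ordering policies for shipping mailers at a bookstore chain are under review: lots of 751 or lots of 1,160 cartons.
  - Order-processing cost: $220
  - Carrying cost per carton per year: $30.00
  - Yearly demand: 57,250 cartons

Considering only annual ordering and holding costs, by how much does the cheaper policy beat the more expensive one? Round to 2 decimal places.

$221.79

TC(Q) = (D/Q)S + (Q/2)H
TC(751) = (57,250/751)×220 + (751/2)×30 = $28,035.97
TC(1,160) = (57,250/1,160)×220 + (1,160/2)×30 = $28,257.76
|ΔTC| = |$28,035.97 − $28,257.76| = $221.79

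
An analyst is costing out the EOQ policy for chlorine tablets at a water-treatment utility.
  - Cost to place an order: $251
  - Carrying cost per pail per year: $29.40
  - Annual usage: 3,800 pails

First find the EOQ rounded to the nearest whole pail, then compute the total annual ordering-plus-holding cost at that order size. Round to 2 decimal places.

$7,488.89

2DS/H = 2·3,800·251/29.4 = 64,884.35
EOQ = √64,884.35 ≈ 254.72 → Q = 255 pails
Orders/yr = 3,800/255 = 14.902; ordering cost = 14.902 × $251 = $3,740.39
Average inventory = 255/2 = 127.5; holding cost = 127.5 × $29.4 = $3,748.50
Total = $3,740.39 + $3,748.50 = $7,488.89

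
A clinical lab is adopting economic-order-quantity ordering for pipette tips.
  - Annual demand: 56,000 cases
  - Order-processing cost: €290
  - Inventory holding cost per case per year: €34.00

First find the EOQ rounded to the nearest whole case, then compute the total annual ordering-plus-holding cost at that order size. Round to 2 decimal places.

Q* = √(2·D·S / H) = √(2·56,000·290 / 34) = √955,294.1 ≈ 977.39 → Q = 977 cases
Ordering: D/Q × S = 56,000/977 × €290 = €16,622.31
Holding:  Q/2 × H = 977/2 × €34 = €16,609.00
Total = €16,622.31 + €16,609.00 = €33,231.31

€33,231.31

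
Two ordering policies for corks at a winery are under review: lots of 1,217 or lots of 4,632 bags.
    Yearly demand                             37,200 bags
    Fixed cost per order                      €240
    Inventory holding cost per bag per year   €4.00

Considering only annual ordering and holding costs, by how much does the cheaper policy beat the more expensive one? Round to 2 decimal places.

TC(Q) = (D/Q)S + (Q/2)H
TC(1,217) = (37,200/1,217)×240 + (1,217/2)×4 = €9,770.07
TC(4,632) = (37,200/4,632)×240 + (4,632/2)×4 = €11,191.46
Lots of 1,217 are cheaper by €1,421.39.

€1,421.39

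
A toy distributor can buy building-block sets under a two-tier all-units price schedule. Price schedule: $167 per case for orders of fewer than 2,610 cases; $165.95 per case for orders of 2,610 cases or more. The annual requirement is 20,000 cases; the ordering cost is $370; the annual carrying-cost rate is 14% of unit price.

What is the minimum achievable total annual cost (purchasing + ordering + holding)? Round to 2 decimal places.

$3,352,154.31

H₁ = 14%×$167 = $23.3800;  H₂ = 14%×$165.95 = $23.2330
EOQ₁ = √(2×20,000×370/23.3800) = 795.63  (< 2,610, feasible at tier 1)
EOQ₂ = √(2×20,000×370/23.2330) = 798.14  (< 2,610 → use Q = 2,610 at tier-2 price)
TC(tier 1 (EOQ₁), Q≈795.6) = $3,358,601.72
TC(tier 2, Q≈2,610.0) = $3,352,154.31
Minimum at tier 2: $3,352,154.31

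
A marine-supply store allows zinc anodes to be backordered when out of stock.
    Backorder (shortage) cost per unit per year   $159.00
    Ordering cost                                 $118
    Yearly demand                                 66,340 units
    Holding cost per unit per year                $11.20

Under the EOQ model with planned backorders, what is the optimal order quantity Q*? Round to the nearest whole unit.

1,223 units

Q* = √(2DS/H) · √((H + b)/b)
   = √(2 × 66,340 × 118 / 11.2) · √((11.2 + 159) / 159)
   = 1,182.319 × 1.0346 ≈ 1,223.25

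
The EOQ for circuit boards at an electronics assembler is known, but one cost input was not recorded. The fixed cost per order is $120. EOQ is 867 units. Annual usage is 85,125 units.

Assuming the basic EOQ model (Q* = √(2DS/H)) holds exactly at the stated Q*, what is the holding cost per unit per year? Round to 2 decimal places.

$27.18

Since Q* = (2DS/H)^½, squaring gives Q*²·H = 2DS.
H = 2DS / Q² = 2 × 85,125 × 120 / 867² = 27.1788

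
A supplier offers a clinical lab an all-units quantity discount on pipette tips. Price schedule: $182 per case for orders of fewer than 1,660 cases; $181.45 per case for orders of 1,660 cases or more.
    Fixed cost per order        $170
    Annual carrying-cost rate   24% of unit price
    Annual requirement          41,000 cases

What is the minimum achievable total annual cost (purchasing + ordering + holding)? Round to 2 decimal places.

H₁ = 24%×$182 = $43.6800;  H₂ = 24%×$181.45 = $43.5480
EOQ₁ = √(2×41,000×170/43.6800) = 564.92  (< 1,660, feasible at tier 1)
EOQ₂ = √(2×41,000×170/43.5480) = 565.78  (< 1,660 → use Q = 1,660 at tier-2 price)
TC(tier 1 (EOQ₁), Q≈564.9) = $7,486,675.88
TC(tier 2, Q≈1,660.0) = $7,479,793.64
Minimum at tier 2: $7,479,793.64

$7,479,793.64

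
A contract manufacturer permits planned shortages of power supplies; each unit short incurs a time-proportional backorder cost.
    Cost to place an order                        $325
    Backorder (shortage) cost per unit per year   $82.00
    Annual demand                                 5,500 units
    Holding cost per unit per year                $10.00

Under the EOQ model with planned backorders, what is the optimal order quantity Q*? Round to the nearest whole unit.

633 units

Q* = √(2DS/H) · √((H + b)/b)
   = √(2 × 5,500 × 325 / 10) · √((10 + 82) / 82)
   = 597.913 × 1.0592 ≈ 633.32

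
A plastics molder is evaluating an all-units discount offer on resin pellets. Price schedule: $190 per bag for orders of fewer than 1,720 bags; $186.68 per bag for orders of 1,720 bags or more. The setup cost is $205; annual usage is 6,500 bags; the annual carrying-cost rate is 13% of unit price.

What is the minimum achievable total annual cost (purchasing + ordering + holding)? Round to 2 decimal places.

$1,235,065.53

H₁ = 13%×$190 = $24.7000;  H₂ = 13%×$186.68 = $24.2684
EOQ₁ = √(2×6,500×205/24.7000) = 328.47  (< 1,720, feasible at tier 1)
EOQ₂ = √(2×6,500×205/24.2684) = 331.38  (< 1,720 → use Q = 1,720 at tier-2 price)
TC(tier 1 (EOQ₁), Q≈328.5) = $1,243,113.29
TC(tier 2, Q≈1,720.0) = $1,235,065.53
Minimum at tier 2: $1,235,065.53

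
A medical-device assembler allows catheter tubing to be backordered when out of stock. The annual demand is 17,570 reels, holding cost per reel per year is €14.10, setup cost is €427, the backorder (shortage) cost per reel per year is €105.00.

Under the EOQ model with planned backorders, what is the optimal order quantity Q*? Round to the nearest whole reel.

1,099 reels

Q* = √(2DS/H) · √((H + b)/b)
   = √(2 × 17,570 × 427 / 14.1) · √((14.1 + 105) / 105)
   = 1,031.586 × 1.0650 ≈ 1,098.67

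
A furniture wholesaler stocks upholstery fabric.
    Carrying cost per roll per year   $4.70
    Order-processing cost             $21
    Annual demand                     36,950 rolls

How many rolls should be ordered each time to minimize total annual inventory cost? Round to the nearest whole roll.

Q* = √(2·D·S / H) = √(2·36,950·21 / 4.7) = √330,191.5 ≈ 574.62

575 rolls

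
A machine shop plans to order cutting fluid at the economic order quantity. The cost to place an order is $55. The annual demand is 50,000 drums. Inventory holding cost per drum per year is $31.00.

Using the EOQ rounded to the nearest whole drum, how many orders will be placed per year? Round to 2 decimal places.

118.76 orders per year

Q* = √(2·D·S / H) = √(2·50,000·55 / 31) = √177,419.4 ≈ 421.21 → Q = 421
N = D/Q = 50,000/421 ≈ 118.765 orders/yr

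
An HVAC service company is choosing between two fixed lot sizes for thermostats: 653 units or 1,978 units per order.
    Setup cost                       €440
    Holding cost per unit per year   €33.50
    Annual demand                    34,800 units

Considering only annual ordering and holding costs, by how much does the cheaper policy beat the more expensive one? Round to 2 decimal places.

€6,486.20

For each Q, cost = (D/Q)·S + (Q/2)·H.
TC(653) = (34,800/653)×440 + (653/2)×33.5 = €34,386.45
TC(1,978) = (34,800/1,978)×440 + (1,978/2)×33.5 = €40,872.65
|ΔTC| = |€34,386.45 − €40,872.65| = €6,486.20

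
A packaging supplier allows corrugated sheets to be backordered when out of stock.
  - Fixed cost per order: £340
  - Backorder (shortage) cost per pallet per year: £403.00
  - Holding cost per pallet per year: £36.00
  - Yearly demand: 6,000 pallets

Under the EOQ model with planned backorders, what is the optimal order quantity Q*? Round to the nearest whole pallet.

Basic EOQ = √(2·6,000·340/36) = 336.650
Backorder adjustment √((H+b)/b) = √((36+403)/403) = 1.0437
Q* = 336.650 × 1.0437 ≈ 351.37

351 pallets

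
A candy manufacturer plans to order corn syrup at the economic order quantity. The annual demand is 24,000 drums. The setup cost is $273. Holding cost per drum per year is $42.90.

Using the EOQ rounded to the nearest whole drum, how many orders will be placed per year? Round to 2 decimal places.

2DS/H = 2·24,000·273/42.9 = 305,454.55
EOQ = √305,454.55 ≈ 552.68 → Q = 553
Orders per year = D/Q = 24,000 / 553 = 43.400

43.40 orders per year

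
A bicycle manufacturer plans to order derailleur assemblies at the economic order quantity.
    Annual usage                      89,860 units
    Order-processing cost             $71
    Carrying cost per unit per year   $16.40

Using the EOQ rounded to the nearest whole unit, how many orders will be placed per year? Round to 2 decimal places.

101.88 orders per year

2DS/H = 2·89,860·71/16.4 = 778,056.10
EOQ = √778,056.10 ≈ 882.07 → Q = 882
N = D/Q = 89,860/882 ≈ 101.882 orders/yr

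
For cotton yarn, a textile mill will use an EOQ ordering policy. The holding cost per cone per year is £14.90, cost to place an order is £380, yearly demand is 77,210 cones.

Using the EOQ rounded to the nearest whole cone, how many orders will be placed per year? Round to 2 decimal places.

38.92 orders per year

Optimal lot size Q* = (2 × 77,210 × £380 / £14.9)^½ ≈ 1,984.50 → Q = 1,984
Orders per year = D/Q = 77,210 / 1,984 = 38.916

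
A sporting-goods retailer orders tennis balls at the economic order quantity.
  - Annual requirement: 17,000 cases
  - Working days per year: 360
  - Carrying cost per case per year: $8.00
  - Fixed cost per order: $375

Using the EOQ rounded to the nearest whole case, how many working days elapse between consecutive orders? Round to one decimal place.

26.7 days

2DS/H = 2·17,000·375/8 = 1,593,750.00
EOQ = √1,593,750.00 ≈ 1,262.44 → Q = 1,262 cases
Days between orders = 360 / (D/Q) = 360 / 13.471 ≈ 26.725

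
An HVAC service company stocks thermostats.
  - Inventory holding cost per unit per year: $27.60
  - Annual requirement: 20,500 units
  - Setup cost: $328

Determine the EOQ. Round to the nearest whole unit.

698 units

EOQ = √(2DS/H) = √(2 × 20,500 × 328 / 27.6)
    = √(487,246.38) ≈ 698.03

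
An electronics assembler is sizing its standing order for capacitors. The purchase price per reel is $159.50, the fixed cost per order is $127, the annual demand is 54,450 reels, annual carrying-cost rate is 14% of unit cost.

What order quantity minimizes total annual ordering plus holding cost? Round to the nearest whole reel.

Holding cost per reel per year: H = 14% × $159.5 = $22.3300
Q* = √(2·D·S / H) = √(2·54,450·127 / 22.33) = √619,359.6 ≈ 786.99

787 reels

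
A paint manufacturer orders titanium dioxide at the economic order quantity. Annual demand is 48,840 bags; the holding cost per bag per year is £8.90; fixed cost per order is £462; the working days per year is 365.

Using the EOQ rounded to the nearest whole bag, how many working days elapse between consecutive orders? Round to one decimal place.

16.8 days

Optimal lot size Q* = (2 × 48,840 × £462 / £8.9)^½ ≈ 2,251.79 → Q = 2,252 bags
Cycle time = (working days × Q)/D = (365 × 2,252) / 48,840 = 16.830 days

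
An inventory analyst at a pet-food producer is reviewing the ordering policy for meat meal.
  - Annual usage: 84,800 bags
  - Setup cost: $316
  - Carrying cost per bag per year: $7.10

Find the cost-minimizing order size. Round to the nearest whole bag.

2,747 bags

Q* = √(2·D·S / H) = √(2·84,800·316 / 7.1) = √7,548,394.4 ≈ 2,747.43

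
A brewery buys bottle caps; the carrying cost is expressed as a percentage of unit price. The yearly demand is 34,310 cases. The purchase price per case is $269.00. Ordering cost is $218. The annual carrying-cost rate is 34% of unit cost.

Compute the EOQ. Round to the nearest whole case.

404 cases

Carrying cost H = $269 × 34% = $91.4600/case/yr
Q* = √(2·D·S / H) = √(2·34,310·218 / 91.46) = √163,559.6 ≈ 404.43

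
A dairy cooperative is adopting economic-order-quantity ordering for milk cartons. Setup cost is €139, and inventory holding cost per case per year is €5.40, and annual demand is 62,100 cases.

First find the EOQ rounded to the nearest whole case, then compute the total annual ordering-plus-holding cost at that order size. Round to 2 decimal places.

Q* = √(2·D·S / H) = √(2·62,100·139 / 5.4) = √3,197,000.0 ≈ 1,788.02 → Q = 1,788 cases
Annual ordering cost = (D/Q)·S = (62,100/1,788) × 139 = €4,827.68
Annual holding cost  = (Q/2)·H = (1,788/2) × 5.4 = €4,827.60
Total = €4,827.68 + €4,827.60 = €9,655.28

€9,655.28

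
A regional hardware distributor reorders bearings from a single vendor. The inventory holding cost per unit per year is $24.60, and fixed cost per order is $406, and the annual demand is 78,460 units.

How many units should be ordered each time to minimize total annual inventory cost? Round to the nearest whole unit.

1,609 units

2DS/H = 2·78,460·406/24.6 = 2,589,817.89
EOQ = √2,589,817.89 ≈ 1,609.29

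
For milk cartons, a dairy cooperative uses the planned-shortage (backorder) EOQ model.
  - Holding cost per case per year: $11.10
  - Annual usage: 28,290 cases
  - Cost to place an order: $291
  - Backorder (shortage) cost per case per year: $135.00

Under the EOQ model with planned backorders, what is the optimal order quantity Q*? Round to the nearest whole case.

Q* = √(2DS/H) · √((H + b)/b)
   = √(2 × 28,290 × 291 / 11.1) · √((11.1 + 135) / 135)
   = 1,217.914 × 1.0403 ≈ 1,266.99

1,267 cases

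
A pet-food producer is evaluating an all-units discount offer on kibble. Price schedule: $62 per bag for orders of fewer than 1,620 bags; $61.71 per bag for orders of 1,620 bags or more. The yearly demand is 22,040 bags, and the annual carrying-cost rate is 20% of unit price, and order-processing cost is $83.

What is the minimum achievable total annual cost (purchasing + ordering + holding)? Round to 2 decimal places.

H₁ = 20%×$62 = $12.4000;  H₂ = 20%×$61.71 = $12.3420
EOQ₁ = √(2×22,040×83/12.4000) = 543.19  (< 1,620, feasible at tier 1)
EOQ₂ = √(2×22,040×83/12.3420) = 544.46  (< 1,620 → use Q = 1,620 at tier-2 price)
TC(tier 1 (EOQ₁), Q≈543.2) = $1,373,215.51
TC(tier 2, Q≈1,620.0) = $1,371,214.63
Minimum at tier 2: $1,371,214.63

$1,371,214.63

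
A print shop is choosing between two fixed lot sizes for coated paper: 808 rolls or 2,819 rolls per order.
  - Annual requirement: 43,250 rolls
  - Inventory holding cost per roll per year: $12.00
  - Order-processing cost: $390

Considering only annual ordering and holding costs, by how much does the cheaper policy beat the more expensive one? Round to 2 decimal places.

For each Q, cost = (D/Q)·S + (Q/2)·H.
TC(808) = (43,250/808)×390 + (808/2)×12 = $25,723.62
TC(2,819) = (43,250/2,819)×390 + (2,819/2)×12 = $22,897.50
Cheaper: Q = 2,819.  Difference = $2,826.11

$2,826.11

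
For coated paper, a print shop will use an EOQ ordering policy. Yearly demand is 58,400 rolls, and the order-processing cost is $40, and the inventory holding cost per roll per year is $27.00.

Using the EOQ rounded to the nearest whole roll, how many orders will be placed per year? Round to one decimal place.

Q* = √(2·D·S / H) = √(2·58,400·40 / 27) = √173,037.0 ≈ 415.98 → Q = 416
Orders per year = D/Q = 58,400 / 416 = 140.385

140.4 orders per year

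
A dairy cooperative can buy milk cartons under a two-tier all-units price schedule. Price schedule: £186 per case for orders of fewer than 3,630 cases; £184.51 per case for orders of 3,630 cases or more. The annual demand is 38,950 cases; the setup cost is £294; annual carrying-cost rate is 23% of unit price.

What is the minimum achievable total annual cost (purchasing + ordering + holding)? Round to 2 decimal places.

H₁ = 23%×£186 = £42.7800;  H₂ = 23%×£184.51 = £42.4373
EOQ₁ = √(2×38,950×294/42.7800) = 731.68  (< 3,630, feasible at tier 1)
EOQ₂ = √(2×38,950×294/42.4373) = 734.63  (< 3,630 → use Q = 3,630 at tier-2 price)
TC(tier 1 (EOQ₁), Q≈731.7) = £7,276,001.33
TC(tier 2, Q≈3,630.0) = £7,266,842.83
Minimum at tier 2: £7,266,842.83

£7,266,842.83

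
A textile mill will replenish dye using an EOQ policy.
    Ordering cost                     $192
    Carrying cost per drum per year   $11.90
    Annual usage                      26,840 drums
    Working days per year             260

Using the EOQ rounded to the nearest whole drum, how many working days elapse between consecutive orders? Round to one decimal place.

Optimal lot size Q* = (2 × 26,840 × $192 / $11.9)^½ ≈ 930.64 → Q = 931 drums
Days between orders = 260 / (D/Q) = 260 / 28.829 ≈ 9.019

9.0 days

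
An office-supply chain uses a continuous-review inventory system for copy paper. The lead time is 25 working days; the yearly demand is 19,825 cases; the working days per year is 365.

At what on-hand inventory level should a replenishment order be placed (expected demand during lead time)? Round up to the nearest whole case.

Daily demand d = 19,825 / 365 = 54.315 cases/day
Demand during lead time = 54.315 × 25 = 1,357.88
Reorder point = 1,357.88 → round up

1,358 cases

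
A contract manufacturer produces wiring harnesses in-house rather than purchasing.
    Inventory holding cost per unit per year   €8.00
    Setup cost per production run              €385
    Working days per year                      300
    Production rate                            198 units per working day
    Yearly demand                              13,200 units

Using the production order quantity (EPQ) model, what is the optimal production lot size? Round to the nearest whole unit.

1,278 units

Daily demand d = 13,200/300 = 44.000; p = 198; 1 − d/p = 0.77778
EPQ = √(2DS / (H(1 − d/p)))
    = √(2 × 13,200 × 385 / (8 × 0.77778)) ≈ 1,278.08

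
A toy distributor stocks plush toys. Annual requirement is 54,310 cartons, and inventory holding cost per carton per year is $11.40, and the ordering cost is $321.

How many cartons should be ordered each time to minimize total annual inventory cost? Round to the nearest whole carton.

1,749 cartons

Optimal lot size Q* = (2 × 54,310 × $321 / $11.4)^½ ≈ 1,748.86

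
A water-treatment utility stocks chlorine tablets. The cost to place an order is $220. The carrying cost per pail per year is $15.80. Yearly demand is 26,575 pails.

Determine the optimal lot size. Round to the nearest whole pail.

2DS/H = 2·26,575·220/15.8 = 740,063.29
EOQ = √740,063.29 ≈ 860.27

860 pails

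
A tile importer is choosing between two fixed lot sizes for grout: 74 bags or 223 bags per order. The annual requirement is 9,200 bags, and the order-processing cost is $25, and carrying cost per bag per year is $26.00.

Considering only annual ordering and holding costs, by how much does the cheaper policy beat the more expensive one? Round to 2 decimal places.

Annual cost at Q: ordering D·S/Q plus holding Q·H/2.
TC(74) = (9,200/74)×25 + (74/2)×26 = $4,070.11
TC(223) = (9,200/223)×25 + (223/2)×26 = $3,930.39
Lots of 223 are cheaper by $139.72.

$139.72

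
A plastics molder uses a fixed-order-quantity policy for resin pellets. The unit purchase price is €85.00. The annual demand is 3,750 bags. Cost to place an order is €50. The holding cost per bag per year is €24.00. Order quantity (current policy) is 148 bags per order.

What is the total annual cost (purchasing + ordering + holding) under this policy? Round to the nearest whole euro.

€321,793

Annual ordering cost = (D/Q)·S = (3,750/148) × 50 = €1,266.89
Annual holding cost  = (Q/2)·H = (148/2) × 24 = €1,776.00
Purchase cost = D·C = 3,750 × 85 = €318,750.00
Total = €1,266.89 + €1,776.00 + €318,750.00 = €321,792.89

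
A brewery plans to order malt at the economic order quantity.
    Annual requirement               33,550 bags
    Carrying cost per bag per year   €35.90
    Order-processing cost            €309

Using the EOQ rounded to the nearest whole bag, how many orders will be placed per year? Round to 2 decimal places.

44.14 orders per year

Optimal lot size Q* = (2 × 33,550 × €309 / €35.9)^½ ≈ 759.96 → Q = 760
Orders per year = D/Q = 33,550 / 760 = 44.145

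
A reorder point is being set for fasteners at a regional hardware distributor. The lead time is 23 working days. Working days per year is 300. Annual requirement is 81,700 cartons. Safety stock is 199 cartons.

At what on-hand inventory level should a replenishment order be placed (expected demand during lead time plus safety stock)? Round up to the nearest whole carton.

Daily demand d = 81,700 / 300 = 272.333 cartons/day
Demand during lead time = 272.333 × 23 = 6,263.67
Reorder point = 6,263.67 + 199 = 6,462.67 → round up

6,463 cartons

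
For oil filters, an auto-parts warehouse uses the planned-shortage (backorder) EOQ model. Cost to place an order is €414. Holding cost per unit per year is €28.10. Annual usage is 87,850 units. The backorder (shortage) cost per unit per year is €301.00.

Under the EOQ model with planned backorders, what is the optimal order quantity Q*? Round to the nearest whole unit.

Q* = √(2DS/H) · √((H + b)/b)
   = √(2 × 87,850 × 414 / 28.1) · √((28.1 + 301) / 301)
   = 1,608.914 × 1.0456 ≈ 1,682.34

1,682 units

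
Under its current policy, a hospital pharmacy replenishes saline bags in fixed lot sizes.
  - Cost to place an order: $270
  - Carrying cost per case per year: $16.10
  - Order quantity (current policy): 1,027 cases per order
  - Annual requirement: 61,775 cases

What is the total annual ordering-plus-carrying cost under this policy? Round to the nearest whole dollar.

$24,508

Ordering: D/Q × S = 61,775/1,027 × $270 = $16,240.75
Holding:  Q/2 × H = 1,027/2 × $16.1 = $8,267.35
Total = $16,240.75 + $8,267.35 = $24,508.10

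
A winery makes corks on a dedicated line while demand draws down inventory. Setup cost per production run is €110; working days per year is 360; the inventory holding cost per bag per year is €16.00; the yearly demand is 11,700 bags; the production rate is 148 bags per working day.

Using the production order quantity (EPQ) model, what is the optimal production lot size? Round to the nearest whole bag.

454 bags

d = 11,700/360 = 32.5000 bags/day;  effective holding cost H(1 − d/p) = 16·(1 − 32.5000/148) = 12.48649
Q* = √(2DS / H_eff) = √(2·11,700·110 / 12.48649) ≈ 454.03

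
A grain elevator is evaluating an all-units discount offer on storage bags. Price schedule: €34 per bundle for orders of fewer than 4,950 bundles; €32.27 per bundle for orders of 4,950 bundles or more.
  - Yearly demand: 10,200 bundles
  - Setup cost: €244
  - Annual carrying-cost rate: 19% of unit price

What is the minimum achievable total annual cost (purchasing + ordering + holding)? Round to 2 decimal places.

H₁ = 19%×€34 = €6.4600;  H₂ = 19%×€32.27 = €6.1313
EOQ₁ = √(2×10,200×244/6.4600) = 877.80  (< 4,950, feasible at tier 1)
EOQ₂ = √(2×10,200×244/6.1313) = 901.02  (< 4,950 → use Q = 4,950 at tier-2 price)
TC(tier 1 (EOQ₁), Q≈877.8) = €352,470.56
TC(tier 2, Q≈4,950.0) = €344,831.76
Minimum at tier 2: €344,831.76

€344,831.76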